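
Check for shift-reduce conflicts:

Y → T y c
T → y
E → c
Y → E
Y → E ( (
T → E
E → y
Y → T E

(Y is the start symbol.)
A shift-reduce conflict occurs when an LR(0) state has both:
  - a complete (reduce) item [A → α .] (dot at the end), and
  - a shift item [B → β . c γ] (dot before a terminal).

Augment with Y' → Y and build the canonical LR(0) collection (I0 = CLOSURE({[Y' → . Y]}), then GOTO on every symbol after a dot until no new states appear). It has 11 states:
  I0: { [E → . c], [E → . y], [T → . E], [T → . y], [Y → . E ( (], [Y → . E], [Y → . T E], [Y → . T y c], [Y' → . Y] }  — shift
  I1: { [T → E .], [Y → E . ( (], [Y → E .] }  — shift, 2 reduces
  I2: { [E → . c], [E → . y], [Y → T . E], [Y → T . y c] }  — shift
  I3: { [Y' → Y .] }  — accept
  I4: { [E → c .] }  — reduce
  I5: { [E → y .], [T → y .] }  — 2 reduces
  I6: { [Y → T E .] }  — reduce
  I7: { [E → y .], [Y → T y . c] }  — shift, reduce
  I8: { [Y → T y c .] }  — reduce
  I9: { [Y → E ( . (] }  — shift
  I10: { [Y → E ( ( .] }  — reduce

I1 contains reduce items [T → E .], [Y → E .] and shift item [Y → E . ( (] — shift-reduce conflict.
I7 contains reduce item [E → y .] and shift item [Y → T y . c] — shift-reduce conflict.

Answer: Yes — I1: [T → E .] vs [Y → E . ( (]; I7: [E → y .] vs [Y → T y . c]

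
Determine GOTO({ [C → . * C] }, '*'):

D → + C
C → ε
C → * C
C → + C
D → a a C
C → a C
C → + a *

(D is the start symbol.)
{ [C → * . C], [C → . * C], [C → . + C], [C → . + a *], [C → . a C], [C → .] }

GOTO(I, '*') = CLOSURE({ [A → αX.β] : [A → α.Xβ] ∈ I, X = '*' })

Items with dot before '*', with the dot advanced:
  [C → . * C] → [C → * . C]
Closure of the advanced items:
  [C → * . C] has the dot before C: add [C → .], [C → . * C], [C → . + C], [C → . a C], [C → . + a *]

GOTO = { [C → * . C], [C → . * C], [C → . + C], [C → . + a *], [C → . a C], [C → .] }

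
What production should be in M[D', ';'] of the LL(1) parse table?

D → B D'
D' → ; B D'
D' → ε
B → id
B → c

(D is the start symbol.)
D' → ; B D'

To find M[D', ';'], we find productions for D' where ';' is in the predict set (PREDICT(N → α) = (FIRST(α) \ {ε}) ∪ (FOLLOW(N) if α ⇒* ε)).

Relevant sets:
  FOLLOW(D') = { $ }

D' → ; B D': PREDICT = { ';' }
  ';' is in predict set, so this production goes in M[D', ';']
D' → ε: PREDICT = { $ }

M[D', ';'] = D' → ; B D'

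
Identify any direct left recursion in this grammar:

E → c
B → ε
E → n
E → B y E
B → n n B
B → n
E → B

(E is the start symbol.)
Direct left recursion occurs when N → N α for some non-terminal N (the right-hand side begins with the left-hand side itself).

E → c: starts with c
B → ε: starts with ε
E → n: starts with n
E → B y E: starts with B
B → n n B: starts with n
B → n: starts with n
E → B: starts with B

No direct left recursion found.

Answer: No direct left recursion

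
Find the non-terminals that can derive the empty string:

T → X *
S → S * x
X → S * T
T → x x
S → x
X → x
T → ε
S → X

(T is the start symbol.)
ε-productions: T → ε
So T is immediately nullable.
No further non-terminal can be added: every production for the remaining non-terminals contains a terminal or a non-nullable non-terminal.
Nullable = { 'T' }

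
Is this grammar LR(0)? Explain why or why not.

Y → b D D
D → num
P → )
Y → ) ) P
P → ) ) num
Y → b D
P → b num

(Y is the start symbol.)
A grammar is LR(0) if no state in the canonical LR(0) collection has:
  - both a shift item (dot before a terminal) and a complete item (shift-reduce conflict), or
  - two or more complete items (reduce-reduce conflict; the accept item [Y' → Y .] counts as a complete item here).

Augment with Y' → Y and build the canonical LR(0) collection (I0 = CLOSURE({[Y' → . Y]}), then GOTO on every symbol after a dot until no new states appear). It has 14 states:
  I0: { [Y → . ) ) P], [Y → . b D D], [Y → . b D], [Y' → . Y] }  — shift
  I1: { [Y → ) . ) P] }  — shift
  I2: { [Y' → Y .] }  — accept
  I3: { [D → . num], [Y → b . D D], [Y → b . D] }  — shift
  I4: { [D → . num], [Y → b D . D], [Y → b D .] }  — shift, reduce
  I5: { [D → num .] }  — reduce
  I6: { [Y → b D D .] }  — reduce
  I7: { [P → . ) ) num], [P → . )], [P → . b num], [Y → ) ) . P] }  — shift
  I8: { [P → ) . ) num], [P → ) .] }  — shift, reduce
  I9: { [Y → ) ) P .] }  — reduce
  I10: { [P → b . num] }  — shift
  I11: { [P → b num .] }  — reduce
  I12: { [P → ) ) . num] }  — shift
  I13: { [P → ) ) num .] }  — reduce

Conflict in state I4:
  Shift-reduce conflict between [Y → b D .] and [D → . num]
So the grammar is NOT LR(0).

Answer: No. Shift-reduce conflict between [Y → b D .] and [D → . num]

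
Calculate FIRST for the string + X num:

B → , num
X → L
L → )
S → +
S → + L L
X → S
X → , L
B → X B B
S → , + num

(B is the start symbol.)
{ '+' }

To compute FIRST(+ X num), process the symbols left to right:
Symbol + is a terminal. Add '+' and stop.
FIRST(+ X num) = { '+' }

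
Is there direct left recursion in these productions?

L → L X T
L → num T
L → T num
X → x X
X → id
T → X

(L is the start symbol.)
Yes, L is left-recursive

Direct left recursion occurs when N → N α for some non-terminal N (the right-hand side begins with the left-hand side itself).

L → L X T: LEFT RECURSIVE (starts with L)
L → num T: starts with num
L → T num: starts with T
X → x X: starts with x
X → id: starts with id
T → X: starts with X

The grammar has direct left recursion on: L.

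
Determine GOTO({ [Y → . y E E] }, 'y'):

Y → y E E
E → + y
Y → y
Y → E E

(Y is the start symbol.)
{ [E → . + y], [Y → y . E E] }

GOTO(I, 'y') = CLOSURE({ [A → αX.β] : [A → α.Xβ] ∈ I, X = 'y' })

Items with dot before 'y', with the dot advanced:
  [Y → . y E E] → [Y → y . E E]
Closure of the advanced items:
  [Y → y . E E] has the dot before E: add [E → . + y]

GOTO = { [E → . + y], [Y → y . E E] }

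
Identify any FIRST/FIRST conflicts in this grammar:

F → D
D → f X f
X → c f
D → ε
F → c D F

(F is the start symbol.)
A FIRST/FIRST conflict occurs when two productions N → α and N → β for the same non-terminal have FIRST(α) ∩ FIRST(β) ≠ ∅ (with ε ∈ FIRST of a nullable right-hand side, so two nullable alternatives also conflict).

FIRST sets of the non-terminals at (or reachable through a nullable prefix from) the front of some alternative:
  FIRST(D) = { 'f', ε }

Productions for F:
  F → D: FIRST = { 'f', ε }
  F → c D F: FIRST = { 'c' }
Productions for D:
  D → f X f: FIRST = { 'f' }
  D → ε: FIRST = { ε }
X has only one production, so no FIRST/FIRST conflict is possible there.

All alternatives of each non-terminal have pairwise disjoint FIRST sets.

Answer: No FIRST/FIRST conflicts.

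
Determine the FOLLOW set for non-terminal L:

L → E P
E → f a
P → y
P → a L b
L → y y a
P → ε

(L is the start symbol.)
To compute FOLLOW(L), find every occurrence of L on a right-hand side N → α L β: add FIRST(β) \ {ε}, and if β is empty or nullable also add FOLLOW(N). Iterate to a fixed point.

L is the start symbol, so $ ∈ FOLLOW(L).
In P → a L b: L is followed by b, add FIRST(b) \ {ε} = { 'b' }

Taking the union: FOLLOW(L) = { $, 'b' }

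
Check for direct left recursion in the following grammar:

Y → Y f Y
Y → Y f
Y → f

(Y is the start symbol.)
Yes, Y is left-recursive

Direct left recursion occurs when N → N α for some non-terminal N (the right-hand side begins with the left-hand side itself).

Y → Y f Y: LEFT RECURSIVE (starts with Y)
Y → Y f: LEFT RECURSIVE (starts with Y)
Y → f: starts with f

The grammar has direct left recursion on: Y.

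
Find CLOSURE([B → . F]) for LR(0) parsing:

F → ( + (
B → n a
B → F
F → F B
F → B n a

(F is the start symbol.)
{ [B → . F], [B → . n a], [F → . ( + (], [F → . B n a], [F → . F B] }

To compute CLOSURE, for each item [A → α.Bβ] where B is a non-terminal, add [B → .γ] for all productions B → γ; repeat for the newly added items until nothing changes.

Start with: [B → . F]
  [B → . F] has the dot before F: add [F → . ( + (], [F → . F B], [F → . B n a]
  [F → . B n a] has the dot before B: add [B → . n a]
No further items can be added.

CLOSURE = { [B → . F], [B → . n a], [F → . ( + (], [F → . B n a], [F → . F B] }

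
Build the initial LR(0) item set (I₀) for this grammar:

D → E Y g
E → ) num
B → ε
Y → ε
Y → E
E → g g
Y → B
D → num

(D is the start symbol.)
{ [D → . E Y g], [D → . num], [D' → . D], [E → . ) num], [E → . g g] }

First, augment the grammar with D' → D
I₀ = CLOSURE({ [D' → . D] }):
  [D' → . D] has the dot before D: add [D → . E Y g], [D → . num]
  [D → . E Y g] has the dot before E: add [E → . ) num], [E → . g g]
No further items can be added.

I₀ = { [D → . E Y g], [D → . num], [D' → . D], [E → . ) num], [E → . g g] }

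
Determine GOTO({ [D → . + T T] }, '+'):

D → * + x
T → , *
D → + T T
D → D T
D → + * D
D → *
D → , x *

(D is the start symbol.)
{ [D → + . T T], [T → . , *] }

GOTO(I, '+') = CLOSURE({ [A → αX.β] : [A → α.Xβ] ∈ I, X = '+' })

Items with dot before '+', with the dot advanced:
  [D → . + T T] → [D → + . T T]
Closure of the advanced items:
  [D → + . T T] has the dot before T: add [T → . , *]

GOTO = { [D → + . T T], [T → . , *] }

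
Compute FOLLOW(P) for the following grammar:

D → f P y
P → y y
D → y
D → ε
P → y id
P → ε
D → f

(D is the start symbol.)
To compute FOLLOW(P), find every occurrence of P on a right-hand side N → α P β: add FIRST(β) \ {ε}, and if β is empty or nullable also add FOLLOW(N). Iterate to a fixed point.

In D → f P y: P is followed by y, add FIRST(y) \ {ε} = { 'y' }

Taking the union: FOLLOW(P) = { 'y' }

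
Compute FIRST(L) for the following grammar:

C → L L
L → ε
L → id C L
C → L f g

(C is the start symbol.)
From L → ε:
  - ε-production, so ε ∈ FIRST(L)
From L → id C L:
  - id is a terminal: add 'id' and stop

Collecting: FIRST(L) = { 'id', ε }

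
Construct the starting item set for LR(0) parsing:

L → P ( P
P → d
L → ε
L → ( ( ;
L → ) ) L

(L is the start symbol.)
First, augment the grammar with L' → L
I₀ = CLOSURE({ [L' → . L] }):
  [L' → . L] has the dot before L: add [L → . P ( P], [L → .], [L → . ( ( ;], [L → . ) ) L]
  [L → . P ( P] has the dot before P: add [P → . d]
No further items can be added.

I₀ = { [L → . ( ( ;], [L → . ) ) L], [L → . P ( P], [L → .], [L' → . L], [P → . d] }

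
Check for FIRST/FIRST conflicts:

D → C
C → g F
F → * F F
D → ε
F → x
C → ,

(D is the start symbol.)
A FIRST/FIRST conflict occurs when two productions N → α and N → β for the same non-terminal have FIRST(α) ∩ FIRST(β) ≠ ∅ (with ε ∈ FIRST of a nullable right-hand side, so two nullable alternatives also conflict).

FIRST sets of the non-terminals at (or reachable through a nullable prefix from) the front of some alternative:
  FIRST(C) = { ',', 'g' }

Productions for D:
  D → C: FIRST = { ',', 'g' }
  D → ε: FIRST = { ε }
Productions for C:
  C → g F: FIRST = { 'g' }
  C → ,: FIRST = { ',' }
Productions for F:
  F → * F F: FIRST = { '*' }
  F → x: FIRST = { 'x' }

All alternatives of each non-terminal have pairwise disjoint FIRST sets.

Answer: No FIRST/FIRST conflicts.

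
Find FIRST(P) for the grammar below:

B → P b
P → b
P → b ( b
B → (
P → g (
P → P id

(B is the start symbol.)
From P → b:
  - b is a terminal: add 'b' and stop
From P → b ( b:
  - b is a terminal: add 'b' and stop
From P → g (:
  - g is a terminal: add 'g' and stop
From P → P id:
  - P is the symbol being defined: contributes nothing new
    P is not nullable, so stop

Collecting: FIRST(P) = { 'b', 'g' }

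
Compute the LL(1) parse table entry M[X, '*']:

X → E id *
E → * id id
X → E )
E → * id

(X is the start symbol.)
X → E id *, X → E )

To find M[X, '*'], we find productions for X where '*' is in the predict set (PREDICT(N → α) = (FIRST(α) \ {ε}) ∪ (FOLLOW(N) if α ⇒* ε)).

Relevant sets:
  FIRST(E) = { '*' }

X → E id *: PREDICT = { '*' }
  '*' is in predict set, so this production goes in M[X, '*']
X → E ): PREDICT = { '*' }
  '*' is in predict set, so this production goes in M[X, '*']

M[X, '*'] = X → E id *, X → E )  (a multiply-defined cell — the grammar is not LL(1))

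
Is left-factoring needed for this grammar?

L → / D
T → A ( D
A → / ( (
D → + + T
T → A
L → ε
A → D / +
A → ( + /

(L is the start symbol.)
Left-factoring is needed when two productions for the same non-terminal
share a common prefix on the right-hand side.

Productions for L:
  L → / D
  L → ε
Productions for T:
  T → A ( D
  T → A
Productions for A:
  A → / ( (
  A → D / +
  A → ( + /

Found common prefix 'A' in productions for T

Answer: Yes, T has productions with common prefix 'A'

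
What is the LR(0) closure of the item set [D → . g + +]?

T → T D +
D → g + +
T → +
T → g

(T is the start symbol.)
Start with: [D → . g + +]
The dot precedes the terminal g, so nothing is added.

CLOSURE = { [D → . g + +] }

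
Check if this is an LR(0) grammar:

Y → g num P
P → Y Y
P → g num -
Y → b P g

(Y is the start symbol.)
Augment with Y' → Y and build the canonical LR(0) collection (I0 = CLOSURE({[Y' → . Y]}), then GOTO on every symbol after a dot until no new states appear). It has 13 states:
  I0: { [Y → . b P g], [Y → . g num P], [Y' → . Y] }  — shift
  I1: { [Y' → Y .] }  — accept
  I2: { [P → . Y Y], [P → . g num -], [Y → . b P g], [Y → . g num P], [Y → b . P g] }  — shift
  I3: { [Y → g . num P] }  — shift
  I4: { [P → . Y Y], [P → . g num -], [Y → . b P g], [Y → . g num P], [Y → g num . P] }  — shift
  I5: { [Y → g num P .] }  — reduce
  I6: { [P → Y . Y], [Y → . b P g], [Y → . g num P] }  — shift
  I7: { [P → g . num -], [Y → g . num P] }  — shift
  I8: { [P → . Y Y], [P → . g num -], [P → g num . -], [Y → . b P g], [Y → . g num P], [Y → g num . P] }  — shift
  I9: { [P → g num - .] }  — reduce
  I10: { [P → Y Y .] }  — reduce
  I11: { [Y → b P . g] }  — shift
  I12: { [Y → b P g .] }  — reduce

Every state is either a pure shift/goto state or contains exactly one complete item and nothing to shift — no conflicts. The grammar is LR(0).

Answer: Yes, the grammar is LR(0)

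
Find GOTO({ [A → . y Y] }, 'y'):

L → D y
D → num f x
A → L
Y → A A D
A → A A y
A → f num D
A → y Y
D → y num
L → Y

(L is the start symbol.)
GOTO(I, 'y') = CLOSURE({ [A → αX.β] : [A → α.Xβ] ∈ I, X = 'y' })

Items with dot before 'y', with the dot advanced:
  [A → . y Y] → [A → y . Y]
Closure of the advanced items:
  [A → y . Y] has the dot before Y: add [Y → . A A D]
  [Y → . A A D] has the dot before A: add [A → . L], [A → . A A y], [A → . f num D], [A → . y Y]
  [A → . L] has the dot before L: add [L → . D y], [L → . Y]
  [L → . D y] has the dot before D: add [D → . num f x], [D → . y num]

GOTO = { [A → . A A y], [A → . L], [A → . f num D], [A → . y Y], [A → y . Y], [D → . num f x], [D → . y num], [L → . D y], [L → . Y], [Y → . A A D] }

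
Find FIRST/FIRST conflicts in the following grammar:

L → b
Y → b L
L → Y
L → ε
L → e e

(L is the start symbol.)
Yes. L → b / L → Y on { 'b' }

A FIRST/FIRST conflict occurs when two productions N → α and N → β for the same non-terminal have FIRST(α) ∩ FIRST(β) ≠ ∅ (with ε ∈ FIRST of a nullable right-hand side, so two nullable alternatives also conflict).

FIRST sets of the non-terminals at (or reachable through a nullable prefix from) the front of some alternative:
  FIRST(Y) = { 'b' }

Productions for L:
  L → b: FIRST = { 'b' }
  L → Y: FIRST = { 'b' }
  L → ε: FIRST = { ε }
  L → e e: FIRST = { 'e' }
Y has only one production, so no FIRST/FIRST conflict is possible there.

Conflict for L: L → b and L → Y
  Overlap: { 'b' }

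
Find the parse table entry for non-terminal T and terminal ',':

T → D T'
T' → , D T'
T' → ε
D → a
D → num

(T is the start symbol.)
Empty (error entry)

To find M[T, ','], we find productions for T where ',' is in the predict set (PREDICT(N → α) = (FIRST(α) \ {ε}) ∪ (FOLLOW(N) if α ⇒* ε)).

Relevant sets:
  FIRST(D) = { 'a', 'num' }

T → D T': PREDICT = { 'a', 'num' }

M[T, ','] is empty (no production applies)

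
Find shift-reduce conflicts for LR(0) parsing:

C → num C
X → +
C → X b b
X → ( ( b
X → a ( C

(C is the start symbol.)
A shift-reduce conflict occurs when an LR(0) state has both:
  - a complete (reduce) item [A → α .] (dot at the end), and
  - a shift item [B → β . c γ] (dot before a terminal).

Augment with C' → C and build the canonical LR(0) collection (I0 = CLOSURE({[C' → . C]}), then GOTO on every symbol after a dot until no new states appear). It has 14 states:
  I0: { [C → . X b b], [C → . num C], [C' → . C], [X → . ( ( b], [X → . +], [X → . a ( C] }  — shift
  I1: { [X → ( . ( b] }  — shift
  I2: { [X → + .] }  — reduce
  I3: { [C' → C .] }  — accept
  I4: { [C → X . b b] }  — shift
  I5: { [X → a . ( C] }  — shift
  I6: { [C → . X b b], [C → . num C], [C → num . C], [X → . ( ( b], [X → . +], [X → . a ( C] }  — shift
  I7: { [C → num C .] }  — reduce
  I8: { [C → . X b b], [C → . num C], [X → . ( ( b], [X → . +], [X → . a ( C], [X → a ( . C] }  — shift
  I9: { [X → a ( C .] }  — reduce
  I10: { [C → X b . b] }  — shift
  I11: { [C → X b b .] }  — reduce
  I12: { [X → ( ( . b] }  — shift
  I13: { [X → ( ( b .] }  — reduce

No state contains both a complete item and a shift item.

Answer: No shift-reduce conflicts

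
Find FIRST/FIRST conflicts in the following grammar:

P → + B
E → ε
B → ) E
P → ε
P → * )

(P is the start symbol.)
A FIRST/FIRST conflict occurs when two productions N → α and N → β for the same non-terminal have FIRST(α) ∩ FIRST(β) ≠ ∅ (with ε ∈ FIRST of a nullable right-hand side, so two nullable alternatives also conflict).

Productions for P:
  P → + B: FIRST = { '+' }
  P → ε: FIRST = { ε }
  P → * ): FIRST = { '*' }
E, B have only one production, so no FIRST/FIRST conflict is possible there.

All alternatives of each non-terminal have pairwise disjoint FIRST sets.

Answer: No FIRST/FIRST conflicts.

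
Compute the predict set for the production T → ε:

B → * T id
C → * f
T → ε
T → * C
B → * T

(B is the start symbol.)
{ $, 'id' }

PREDICT(T → ε) = (FIRST(RHS) \ {ε}) ∪ (FOLLOW(T) if ε ∈ FIRST(RHS), i.e. RHS ⇒* ε)
The right-hand side is ε (FIRST(ε) = { ε }), so the predict set is FOLLOW(T) = { $, 'id' }
PREDICT(T → ε) = { $, 'id' }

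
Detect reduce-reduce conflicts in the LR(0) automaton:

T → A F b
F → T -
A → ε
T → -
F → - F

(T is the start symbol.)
A reduce-reduce conflict occurs when an LR(0) state has two complete items [A → α .] and [B → β .] — both call for a reduction, and with no lookahead the parser cannot choose between them.

Augment with T' → T and build the canonical LR(0) collection (I0 = CLOSURE({[T' → . T]}), then GOTO on every symbol after a dot until no new states appear). It has 10 states:
  I0: { [A → .], [T → . -], [T → . A F b], [T' → . T] }  — shift, reduce
  I1: { [T → - .] }  — reduce
  I2: { [A → .], [F → . - F], [F → . T -], [T → . -], [T → . A F b], [T → A . F b] }  — shift, reduce
  I3: { [T' → T .] }  — accept
  I4: { [A → .], [F → - . F], [F → . - F], [F → . T -], [T → - .], [T → . -], [T → . A F b] }  — shift, 2 reduces
  I5: { [T → A F . b] }  — shift
  I6: { [F → T . -] }  — shift
  I7: { [F → T - .] }  — reduce
  I8: { [T → A F b .] }  — reduce
  I9: { [F → - F .] }  — reduce

I4 contains complete items [A → .], [T → - .] — reduce-reduce conflict.

Answer: Yes — I4: [A → .] vs [T → - .]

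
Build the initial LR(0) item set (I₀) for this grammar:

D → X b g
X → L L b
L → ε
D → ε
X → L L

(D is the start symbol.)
First, augment the grammar with D' → D
I₀ = CLOSURE({ [D' → . D] }):
  [D' → . D] has the dot before D: add [D → . X b g], [D → .]
  [D → . X b g] has the dot before X: add [X → . L L b], [X → . L L]
  [X → . L L b] has the dot before L: add [L → .]
No further items can be added.

I₀ = { [D → . X b g], [D → .], [D' → . D], [L → .], [X → . L L b], [X → . L L] }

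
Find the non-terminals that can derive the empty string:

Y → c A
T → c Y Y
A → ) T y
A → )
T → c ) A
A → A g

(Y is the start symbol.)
None

There are no ε-productions, so no non-terminal can derive ε.
No non-terminals are nullable.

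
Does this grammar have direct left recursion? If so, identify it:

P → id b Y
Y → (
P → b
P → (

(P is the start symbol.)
No direct left recursion

Direct left recursion occurs when N → N α for some non-terminal N (the right-hand side begins with the left-hand side itself).

P → id b Y: starts with id
Y → (: starts with '('
P → b: starts with b
P → (: starts with '('

No direct left recursion found.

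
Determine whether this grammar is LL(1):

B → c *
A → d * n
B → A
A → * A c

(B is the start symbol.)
Yes, the grammar is LL(1).

A grammar is LL(1) if for each non-terminal N with multiple productions, the predict sets of those productions are pairwise disjoint, where PREDICT(N → α) = (FIRST(α) \ {ε}) ∪ (FOLLOW(N) if α ⇒* ε).

Relevant sets:
  FIRST(A) = { '*', 'd' }

For B:
  PREDICT(B → c '*') = { 'c' }
  PREDICT(B → A) = { '*', 'd' }
For A:
  PREDICT(A → d '*' n) = { 'd' }
  PREDICT(A → '*' A c) = { '*' }

All predict sets are disjoint. The grammar IS LL(1).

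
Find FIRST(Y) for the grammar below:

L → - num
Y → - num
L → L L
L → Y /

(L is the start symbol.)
{ '-' }

From Y → - num:
  - '-' is a terminal: add '-' and stop

Collecting: FIRST(Y) = { '-' }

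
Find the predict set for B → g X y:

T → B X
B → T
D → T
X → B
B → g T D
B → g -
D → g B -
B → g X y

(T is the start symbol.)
{ 'g' }

PREDICT(B → g X y) = (FIRST(RHS) \ {ε}) ∪ (FOLLOW(B) if ε ∈ FIRST(RHS), i.e. RHS ⇒* ε)
FIRST(g X y) = { 'g' }
ε ∉ FIRST(g X y), so FOLLOW(B) is not added.
PREDICT(B → g X y) = { 'g' }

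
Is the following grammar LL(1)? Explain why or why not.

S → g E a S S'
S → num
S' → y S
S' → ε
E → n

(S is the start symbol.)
A grammar is LL(1) if for each non-terminal N with multiple productions, the predict sets of those productions are pairwise disjoint, where PREDICT(N → α) = (FIRST(α) \ {ε}) ∪ (FOLLOW(N) if α ⇒* ε).

Relevant sets:
  FOLLOW(S') = { $, 'y' }

For S:
  PREDICT(S → g E a S S') = { 'g' }
  PREDICT(S → num) = { 'num' }
For S':
  PREDICT(S' → y S) = { 'y' }
  PREDICT(S' → ε) = { $, 'y' }
E has a single production, so nothing to check there.

Conflict found: Predict set conflict for S': { 'y' }
The grammar is NOT LL(1).

Answer: No. Predict set conflict for S': { 'y' }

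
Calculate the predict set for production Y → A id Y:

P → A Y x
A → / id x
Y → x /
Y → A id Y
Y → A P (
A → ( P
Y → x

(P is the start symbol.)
PREDICT(Y → A id Y) = (FIRST(RHS) \ {ε}) ∪ (FOLLOW(Y) if ε ∈ FIRST(RHS), i.e. RHS ⇒* ε)
FIRST(A) = { '(', '/' }
FIRST(A id Y) = { '(', '/' }
ε ∉ FIRST(A id Y), so FOLLOW(Y) is not added.
PREDICT(Y → A id Y) = { '(', '/' }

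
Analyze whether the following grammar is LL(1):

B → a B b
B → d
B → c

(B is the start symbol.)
Yes, the grammar is LL(1).

A grammar is LL(1) if for each non-terminal N with multiple productions, the predict sets of those productions are pairwise disjoint, where PREDICT(N → α) = (FIRST(α) \ {ε}) ∪ (FOLLOW(N) if α ⇒* ε).

For B:
  PREDICT(B → a B b) = { 'a' }
  PREDICT(B → d) = { 'd' }
  PREDICT(B → c) = { 'c' }

All predict sets are disjoint. The grammar IS LL(1).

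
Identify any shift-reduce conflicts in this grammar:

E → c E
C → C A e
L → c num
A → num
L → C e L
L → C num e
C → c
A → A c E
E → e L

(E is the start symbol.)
Augment with E' → E and build the canonical LR(0) collection (I0 = CLOSURE({[E' → . E]}), then GOTO on every symbol after a dot until no new states appear). It has 17 states:
  I0: { [E → . c E], [E → . e L], [E' → . E] }  — shift
  I1: { [E' → E .] }  — accept
  I2: { [E → . c E], [E → . e L], [E → c . E] }  — shift
  I3: { [C → . C A e], [C → . c], [E → e . L], [L → . C e L], [L → . C num e], [L → . c num] }  — shift
  I4: { [A → . A c E], [A → . num], [C → C . A e], [L → C . e L], [L → C . num e] }  — shift
  I5: { [E → e L .] }  — reduce
  I6: { [C → c .], [L → c . num] }  — shift, reduce
  I7: { [L → c num .] }  — reduce
  I8: { [A → A . c E], [C → C A . e] }  — shift
  I9: { [C → . C A e], [C → . c], [L → . C e L], [L → . C num e], [L → . c num], [L → C e . L] }  — shift
  I10: { [A → num .], [L → C num . e] }  — shift, reduce
  I11: { [L → C num e .] }  — reduce
  I12: { [L → C e L .] }  — reduce
  I13: { [A → A c . E], [E → . c E], [E → . e L] }  — shift
  I14: { [C → C A e .] }  — reduce
  I15: { [A → A c E .] }  — reduce
  I16: { [E → c E .] }  — reduce

I6 contains reduce item [C → c .] and shift item [L → c . num] — shift-reduce conflict.
I10 contains reduce item [A → num .] and shift item [L → C num . e] — shift-reduce conflict.

Answer: Yes — I6: [C → c .] vs [L → c . num]; I10: [A → num .] vs [L → C num . e]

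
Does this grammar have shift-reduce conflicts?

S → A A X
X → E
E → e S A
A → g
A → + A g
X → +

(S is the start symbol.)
No shift-reduce conflicts

A shift-reduce conflict occurs when an LR(0) state has both:
  - a complete (reduce) item [A → α .] (dot at the end), and
  - a shift item [B → β . c γ] (dot before a terminal).

Augment with S' → S and build the canonical LR(0) collection (I0 = CLOSURE({[S' → . S]}), then GOTO on every symbol after a dot until no new states appear). It has 14 states:
  I0: { [A → . + A g], [A → . g], [S → . A A X], [S' → . S] }  — shift
  I1: { [A → + . A g], [A → . + A g], [A → . g] }  — shift
  I2: { [A → . + A g], [A → . g], [S → A . A X] }  — shift
  I3: { [S' → S .] }  — accept
  I4: { [A → g .] }  — reduce
  I5: { [E → . e S A], [S → A A . X], [X → . +], [X → . E] }  — shift
  I6: { [X → + .] }  — reduce
  I7: { [X → E .] }  — reduce
  I8: { [S → A A X .] }  — reduce
  I9: { [A → . + A g], [A → . g], [E → e . S A], [S → . A A X] }  — shift
  I10: { [A → . + A g], [A → . g], [E → e S . A] }  — shift
  I11: { [E → e S A .] }  — reduce
  I12: { [A → + A . g] }  — shift
  I13: { [A → + A g .] }  — reduce

No state contains both a complete item and a shift item.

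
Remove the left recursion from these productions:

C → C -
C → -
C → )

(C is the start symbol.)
C is directly left-recursive. The standard transformation for
  A → A α₁ | ... | A α_m | β₁ | ... | β_n
is
  A  → β₁ A' | ... | β_n A'
  A' → α₁ A' | ... | α_m A' | ε

C → - becomes C → - C'
C → ) becomes C → ) C'
C → C - becomes C' → - C'
Add C' → ε

Resulting grammar:
C → - C'
C → ) C'
C' → - C'
C' → ε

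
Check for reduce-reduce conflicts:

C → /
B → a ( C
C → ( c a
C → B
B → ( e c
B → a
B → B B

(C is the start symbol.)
Augment with C' → C and build the canonical LR(0) collection (I0 = CLOSURE({[C' → . C]}), then GOTO on every symbol after a dot until no new states appear). It has 14 states:
  I0: { [B → . ( e c], [B → . B B], [B → . a ( C], [B → . a], [C → . ( c a], [C → . /], [C → . B], [C' → . C] }  — shift
  I1: { [B → ( . e c], [C → ( . c a] }  — shift
  I2: { [C → / .] }  — reduce
  I3: { [B → . ( e c], [B → . B B], [B → . a ( C], [B → . a], [B → B . B], [C → B .] }  — shift, reduce
  I4: { [C' → C .] }  — accept
  I5: { [B → a . ( C], [B → a .] }  — shift, reduce
  I6: { [B → . ( e c], [B → . B B], [B → . a ( C], [B → . a], [B → a ( . C], [C → . ( c a], [C → . /], [C → . B] }  — shift
  I7: { [B → a ( C .] }  — reduce
  I8: { [B → ( . e c] }  — shift
  I9: { [B → . ( e c], [B → . B B], [B → . a ( C], [B → . a], [B → B . B], [B → B B .] }  — shift, reduce
  I10: { [B → ( e . c] }  — shift
  I11: { [B → ( e c .] }  — reduce
  I12: { [C → ( c . a] }  — shift
  I13: { [C → ( c a .] }  — reduce

No state contains more than one complete item.

Answer: No reduce-reduce conflicts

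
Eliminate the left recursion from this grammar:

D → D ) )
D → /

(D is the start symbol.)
D → / D'
D' → ) ) D'
D' → ε

D is directly left-recursive. The standard transformation for
  A → A α₁ | ... | A α_m | β₁ | ... | β_n
is
  A  → β₁ A' | ... | β_n A'
  A' → α₁ A' | ... | α_m A' | ε

D → / becomes D → / D'
D → D ) ) becomes D' → ) ) D'
Add D' → ε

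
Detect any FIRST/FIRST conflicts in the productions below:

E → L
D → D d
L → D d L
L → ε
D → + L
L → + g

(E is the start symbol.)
Yes. D → D d / D → '+' L on { '+' }; L → D d L / L → '+' g on { '+' }

A FIRST/FIRST conflict occurs when two productions N → α and N → β for the same non-terminal have FIRST(α) ∩ FIRST(β) ≠ ∅ (with ε ∈ FIRST of a nullable right-hand side, so two nullable alternatives also conflict).

FIRST sets of the non-terminals at (or reachable through a nullable prefix from) the front of some alternative:
  FIRST(D) = { '+' }

Productions for D:
  D → D d: FIRST = { '+' }
  D → + L: FIRST = { '+' }
Productions for L:
  L → D d L: FIRST = { '+' }
  L → ε: FIRST = { ε }
  L → + g: FIRST = { '+' }
E has only one production, so no FIRST/FIRST conflict is possible there.

Conflict for D: D → D d and D → + L
  Overlap: { '+' }
Conflict for L: L → D d L and L → + g
  Overlap: { '+' }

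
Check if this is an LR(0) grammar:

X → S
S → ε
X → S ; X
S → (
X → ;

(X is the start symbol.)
A grammar is LR(0) if no state in the canonical LR(0) collection has:
  - both a shift item (dot before a terminal) and a complete item (shift-reduce conflict), or
  - two or more complete items (reduce-reduce conflict; the accept item [X' → X .] counts as a complete item here).

Augment with X' → X and build the canonical LR(0) collection (I0 = CLOSURE({[X' → . X]}), then GOTO on every symbol after a dot until no new states appear). It has 7 states:
  I0: { [S → . (], [S → .], [X → . ;], [X → . S ; X], [X → . S], [X' → . X] }  — shift, reduce
  I1: { [S → ( .] }  — reduce
  I2: { [X → ; .] }  — reduce
  I3: { [X → S . ; X], [X → S .] }  — shift, reduce
  I4: { [X' → X .] }  — accept
  I5: { [S → . (], [S → .], [X → . ;], [X → . S ; X], [X → . S], [X → S ; . X] }  — shift, reduce
  I6: { [X → S ; X .] }  — reduce

Conflict in state I0:
  Shift-reduce conflict between [S → .] and [S → . (]
So the grammar is NOT LR(0).

Answer: No. Shift-reduce conflict between [S → .] and [S → . (]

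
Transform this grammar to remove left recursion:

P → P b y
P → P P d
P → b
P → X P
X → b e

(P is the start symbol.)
P is directly left-recursive. The standard transformation for
  A → A α₁ | ... | A α_m | β₁ | ... | β_n
is
  A  → β₁ A' | ... | β_n A'
  A' → α₁ A' | ... | α_m A' | ε

P → b becomes P → b P'
P → X P becomes P → X P P'
P → P b y becomes P' → b y P'
P → P P d becomes P' → P d P'
Add P' → ε

Productions for other non-terminals are unchanged:
  X → b e

Resulting grammar:
P → b P'
P → X P P'
P' → b y P'
P' → P d P'
P' → ε
X → b e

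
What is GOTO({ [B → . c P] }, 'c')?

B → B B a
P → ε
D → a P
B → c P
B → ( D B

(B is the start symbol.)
{ [B → c . P], [P → .] }

GOTO(I, 'c') = CLOSURE({ [A → αX.β] : [A → α.Xβ] ∈ I, X = 'c' })

Items with dot before 'c', with the dot advanced:
  [B → . c P] → [B → c . P]
Closure of the advanced items:
  [B → c . P] has the dot before P: add [P → .]

GOTO = { [B → c . P], [P → .] }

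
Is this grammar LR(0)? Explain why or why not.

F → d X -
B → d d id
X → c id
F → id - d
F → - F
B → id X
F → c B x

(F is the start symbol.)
A grammar is LR(0) if no state in the canonical LR(0) collection has:
  - both a shift item (dot before a terminal) and a complete item (shift-reduce conflict), or
  - two or more complete items (reduce-reduce conflict; the accept item [F' → F .] counts as a complete item here).

Augment with F' → F and build the canonical LR(0) collection (I0 = CLOSURE({[F' → . F]}), then GOTO on every symbol after a dot until no new states appear). It has 20 states:
  I0: { [F → . - F], [F → . c B x], [F → . d X -], [F → . id - d], [F' → . F] }  — shift
  I1: { [F → - . F], [F → . - F], [F → . c B x], [F → . d X -], [F → . id - d] }  — shift
  I2: { [F' → F .] }  — accept
  I3: { [B → . d d id], [B → . id X], [F → c . B x] }  — shift
  I4: { [F → d . X -], [X → . c id] }  — shift
  I5: { [F → id . - d] }  — shift
  I6: { [F → id - . d] }  — shift
  I7: { [F → id - d .] }  — reduce
  I8: { [F → d X . -] }  — shift
  I9: { [X → c . id] }  — shift
  I10: { [X → c id .] }  — reduce
  I11: { [F → d X - .] }  — reduce
  I12: { [F → c B . x] }  — shift
  I13: { [B → d . d id] }  — shift
  I14: { [B → id . X], [X → . c id] }  — shift
  I15: { [B → id X .] }  — reduce
  I16: { [B → d d . id] }  — shift
  I17: { [B → d d id .] }  — reduce
  I18: { [F → c B x .] }  — reduce
  I19: { [F → - F .] }  — reduce

Every state is either a pure shift/goto state or contains exactly one complete item and nothing to shift — no conflicts. The grammar is LR(0).

Answer: Yes, the grammar is LR(0)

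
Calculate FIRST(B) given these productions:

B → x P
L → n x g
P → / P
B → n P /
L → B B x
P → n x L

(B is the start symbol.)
To compute FIRST(B), examine every production with B on the left-hand side, reading each right-hand side left to right until a non-nullable symbol is reached.

From B → x P:
  - x is a terminal: add 'x' and stop
From B → n P /:
  - n is a terminal: add 'n' and stop

Collecting: FIRST(B) = { 'n', 'x' }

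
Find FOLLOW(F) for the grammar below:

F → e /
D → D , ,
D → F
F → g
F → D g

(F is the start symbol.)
{ $, ',', 'g' }

To compute FOLLOW(F), find every occurrence of F on a right-hand side N → α F β: add FIRST(β) \ {ε}, and if β is empty or nullable also add FOLLOW(N). Iterate to a fixed point.

F is the start symbol, so $ ∈ FOLLOW(F).
In D → F: F is at the end, add FOLLOW(D)

The FOLLOW sets referred to above (computed the same way, to a fixed point):
  FOLLOW(D) = { ',', 'g' }

Taking the union: FOLLOW(F) = { $, ',', 'g' }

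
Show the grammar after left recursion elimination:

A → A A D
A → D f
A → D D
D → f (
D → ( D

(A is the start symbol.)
A → D f A'
A → D D A'
A' → A D A'
A' → ε
D → f (
D → ( D

A is directly left-recursive. The standard transformation for
  A → A α₁ | ... | A α_m | β₁ | ... | β_n
is
  A  → β₁ A' | ... | β_n A'
  A' → α₁ A' | ... | α_m A' | ε

A → D f becomes A → D f A'
A → D D becomes A → D D A'
A → A A D becomes A' → A D A'
Add A' → ε

Productions for other non-terminals are unchanged:
  D → f (
  D → ( D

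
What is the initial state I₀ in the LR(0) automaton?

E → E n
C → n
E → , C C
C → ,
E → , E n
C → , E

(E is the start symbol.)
First, augment the grammar with E' → E
I₀ = CLOSURE({ [E' → . E] }):
  [E' → . E] has the dot before E: add [E → . E n], [E → . , C C], [E → . , E n]
No further items can be added.

I₀ = { [E → . , C C], [E → . , E n], [E → . E n], [E' → . E] }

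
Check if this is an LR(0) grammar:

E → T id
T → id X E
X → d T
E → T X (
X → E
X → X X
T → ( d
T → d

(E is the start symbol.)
No. Shift-reduce conflict between [T → d .] and [T → . ( d]

A grammar is LR(0) if no state in the canonical LR(0) collection has:
  - both a shift item (dot before a terminal) and a complete item (shift-reduce conflict), or
  - two or more complete items (reduce-reduce conflict; the accept item [E' → E .] counts as a complete item here).

Augment with E' → E and build the canonical LR(0) collection (I0 = CLOSURE({[E' → . E]}), then GOTO on every symbol after a dot until no new states appear). It has 16 states:
  I0: { [E → . T X (], [E → . T id], [E' → . E], [T → . ( d], [T → . d], [T → . id X E] }  — shift
  I1: { [T → ( . d] }  — shift
  I2: { [E' → E .] }  — accept
  I3: { [E → . T X (], [E → . T id], [E → T . X (], [E → T . id], [T → . ( d], [T → . d], [T → . id X E], [X → . E], [X → . X X], [X → . d T] }  — shift
  I4: { [T → d .] }  — reduce
  I5: { [E → . T X (], [E → . T id], [T → . ( d], [T → . d], [T → . id X E], [T → id . X E], [X → . E], [X → . X X], [X → . d T] }  — shift
  I6: { [X → E .] }  — reduce
  I7: { [E → . T X (], [E → . T id], [T → . ( d], [T → . d], [T → . id X E], [T → id X . E], [X → . E], [X → . X X], [X → . d T], [X → X . X] }  — shift
  I8: { [T → . ( d], [T → . d], [T → . id X E], [T → d .], [X → d . T] }  — shift, reduce
  I9: { [X → d T .] }  — reduce
  I10: { [T → id X E .], [X → E .] }  — 2 reduces
  I11: { [E → . T X (], [E → . T id], [T → . ( d], [T → . d], [T → . id X E], [X → . E], [X → . X X], [X → . d T], [X → X . X], [X → X X .] }  — shift, reduce
  I12: { [E → . T X (], [E → . T id], [E → T X . (], [T → . ( d], [T → . d], [T → . id X E], [X → . E], [X → . X X], [X → . d T], [X → X . X] }  — shift
  I13: { [E → . T X (], [E → . T id], [E → T id .], [T → . ( d], [T → . d], [T → . id X E], [T → id . X E], [X → . E], [X → . X X], [X → . d T] }  — shift, reduce
  I14: { [E → T X ( .], [T → ( . d] }  — shift, reduce
  I15: { [T → ( d .] }  — reduce

Conflict in state I8:
  Shift-reduce conflict between [T → d .] and [T → . ( d]
So the grammar is NOT LR(0).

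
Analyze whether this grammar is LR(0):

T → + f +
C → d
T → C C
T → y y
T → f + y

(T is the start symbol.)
Yes, the grammar is LR(0)

A grammar is LR(0) if no state in the canonical LR(0) collection has:
  - both a shift item (dot before a terminal) and a complete item (shift-reduce conflict), or
  - two or more complete items (reduce-reduce conflict; the accept item [T' → T .] counts as a complete item here).

Augment with T' → T and build the canonical LR(0) collection (I0 = CLOSURE({[T' → . T]}), then GOTO on every symbol after a dot until no new states appear). It has 13 states:
  I0: { [C → . d], [T → . + f +], [T → . C C], [T → . f + y], [T → . y y], [T' → . T] }  — shift
  I1: { [T → + . f +] }  — shift
  I2: { [C → . d], [T → C . C] }  — shift
  I3: { [T' → T .] }  — accept
  I4: { [C → d .] }  — reduce
  I5: { [T → f . + y] }  — shift
  I6: { [T → y . y] }  — shift
  I7: { [T → y y .] }  — reduce
  I8: { [T → f + . y] }  — shift
  I9: { [T → f + y .] }  — reduce
  I10: { [T → C C .] }  — reduce
  I11: { [T → + f . +] }  — shift
  I12: { [T → + f + .] }  — reduce

Every state is either a pure shift/goto state or contains exactly one complete item and nothing to shift — no conflicts. The grammar is LR(0).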